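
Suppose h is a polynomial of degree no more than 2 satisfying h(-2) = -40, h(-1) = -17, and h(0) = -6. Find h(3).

Using the Lagrange interpolation formula with nodes -2, -1, 0:
  L_0(x) = (x + 1)x / 2
  L_1(x) = (x + 2)x / -1
  L_2(x) = (x + 2)(x + 1) / 2
Then h(x) = -40·L_0(x) - 17·L_1(x) - 6·L_2(x).
Expanding and collecting terms gives h(x) = -6x^2 + 5x - 6.
Evaluating at x = 3: h(3) = -45.

-45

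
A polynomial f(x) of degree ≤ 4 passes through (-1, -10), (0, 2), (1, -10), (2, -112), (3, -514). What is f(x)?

f(x) = -6x^4 + x^3 - 6x^2 - x + 2

Using the Lagrange interpolation formula with nodes -1, 0, 1, 2, 3:
  L_0(x) = x(x - 1)(x - 2)(x - 3) / 24
  L_1(x) = (x + 1)(x - 1)(x - 2)(x - 3) / -6
  L_2(x) = (x + 1)x(x - 2)(x - 3) / 4
  L_3(x) = (x + 1)x(x - 1)(x - 3) / -6
  L_4(x) = (x + 1)x(x - 1)(x - 2) / 24
Then f(x) = -10·L_0(x) + 2·L_1(x) - 10·L_2(x) - 112·L_3(x) - 514·L_4(x).
Expanding and collecting terms gives f(x) = -6x^4 + x^3 - 6x^2 - x + 2.
Check: f(0) = 2. ✓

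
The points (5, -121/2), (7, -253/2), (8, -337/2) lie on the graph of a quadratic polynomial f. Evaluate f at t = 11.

Using the Lagrange interpolation formula with nodes 5, 7, 8:
  L_0(t) = (t - 7)(t - 8) / 6
  L_1(t) = (t - 5)(t - 8) / -2
  L_2(t) = (t - 5)(t - 7) / 3
Then f(t) = -121/2·L_0(t) - 253/2·L_1(t) - 337/2·L_2(t).
Expanding and collecting terms gives f(t) = -3t^2 + 3t - 1/2.
Evaluating at t = 11: f(11) = -661/2.

-661/2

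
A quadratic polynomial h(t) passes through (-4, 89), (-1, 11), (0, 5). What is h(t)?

h(t) = 5t^2 - t + 5

Write h(t) = at^2 + bt + c. Substituting each data point gives a linear system:
  16a - 4b + c = 89
  a - b + c = 11
  c = 5
Solving the system yields a = 5, b = -1, c = 5.
So h(t) = 5t^2 - t + 5.
Check: h(-1) = 11. ✓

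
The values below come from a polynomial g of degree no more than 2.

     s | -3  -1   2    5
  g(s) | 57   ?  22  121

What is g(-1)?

The 3 known points determine the degree-2 polynomial uniquely.
Write g(s) = as^2 + bs + c. Substituting each data point gives a linear system:
  9a - 3b + c = 57
  4a + 2b + c = 22
  25a + 5b + c = 121
Solving the system yields a = 5, b = -2, c = 6.
So g(s) = 5s^2 - 2s + 6.
Then g(-1) = 13.

13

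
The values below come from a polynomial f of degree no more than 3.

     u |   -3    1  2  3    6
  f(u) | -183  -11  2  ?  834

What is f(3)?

63

The 4 known points determine the degree-3 polynomial uniquely.
Write f(u) = au^3 + bu^2 + cu + d. Substituting each data point gives a linear system:
  -27a + 9b - 3c + d = -183
  a + b + c + d = -11
  8a + 4b + 2c + d = 2
  216a + 36b + 6c + d = 834
Solving the system yields a = 5, b = -6, c = -4, d = -6.
So f(u) = 5u³ - 6u² - 4u - 6.
Then f(3) = 63.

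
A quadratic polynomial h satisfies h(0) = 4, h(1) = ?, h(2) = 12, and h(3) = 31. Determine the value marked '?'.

The 3 known points determine the degree-2 polynomial uniquely.
Write h(u) = au^2 + bu + c. Substituting each data point gives a linear system:
  c = 4
  4a + 2b + c = 12
  9a + 3b + c = 31
Solving the system yields a = 5, b = -6, c = 4.
So h(u) = 5u^2 - 6u + 4.
Then h(1) = 3.

3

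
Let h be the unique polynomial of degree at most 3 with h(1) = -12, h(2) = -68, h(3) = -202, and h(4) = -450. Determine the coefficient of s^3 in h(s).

-6

Write h(s) = as^3 + bs^2 + cs + d. Substituting each data point gives a linear system:
  a + b + c + d = -12
  8a + 4b + 2c + d = -68
  27a + 9b + 3c + d = -202
  64a + 16b + 4c + d = -450
Solving the system yields a = -6, b = -3, c = -5, d = 2.
So h(s) = -6s^3 - 3s^2 - 5s + 2.
The leading coefficient is -6.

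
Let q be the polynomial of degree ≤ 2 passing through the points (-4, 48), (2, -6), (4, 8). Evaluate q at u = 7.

59

Using the Lagrange interpolation formula with nodes -4, 2, 4:
  L_0(u) = (u - 2)(u - 4) / 48
  L_1(u) = (u + 4)(u - 4) / -12
  L_2(u) = (u + 4)(u - 2) / 16
Then q(u) = 48·L_0(u) - 6·L_1(u) + 8·L_2(u).
Expanding and collecting terms gives q(u) = 2u² - 5u - 4.
Evaluating at u = 7: q(7) = 59.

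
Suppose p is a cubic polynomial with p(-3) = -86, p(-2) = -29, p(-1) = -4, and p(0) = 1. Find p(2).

Forward differences of the values at s = -3, -2, -1, 0:
  p  : -86  -29  -4  1
  Δ  : 57  25  5
  Δ^2: -32  -20
  Δ^3: 12
The third differences are constant, confirming degree 3.
Interpolating (Newton forward form) and evaluating at s = 2 gives p(2) = -1.

-1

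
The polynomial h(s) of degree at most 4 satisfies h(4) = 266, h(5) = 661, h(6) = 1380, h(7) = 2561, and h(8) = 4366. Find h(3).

81

Write h(s) = as^4 + bs^3 + cs^2 + ds + e. Substituting each data point gives a linear system:
  256a + 64b + 16c + 4d + e = 266
  625a + 125b + 25c + 5d + e = 661
  1296a + 216b + 36c + 6d + e = 1380
  2401a + 343b + 49c + 7d + e = 2561
  4096a + 512b + 64c + 8d + e = 4366
Solving the system yields a = 1, b = 1, c = -4, d = 1, e = 6.
So h(s) = s⁴ + s³ - 4s² + s + 6.
Then h(3) = 81.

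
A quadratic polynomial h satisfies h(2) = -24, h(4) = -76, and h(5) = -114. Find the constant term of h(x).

Write h(x) = ax^2 + bx + c. Substituting each data point gives a linear system:
  4a + 2b + c = -24
  16a + 4b + c = -76
  25a + 5b + c = -114
Solving the system yields a = -4, b = -2, c = -4.
So h(x) = -4x² - 2x - 4.
The constant term is -4.

-4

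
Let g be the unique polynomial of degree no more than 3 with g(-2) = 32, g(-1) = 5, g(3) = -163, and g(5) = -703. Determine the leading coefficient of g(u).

Write g(u) = au^3 + bu^2 + cu + d. Substituting each data point gives a linear system:
  -8a + 4b - 2c + d = 32
  -a + b - c + d = 5
  27a + 9b + 3c + d = -163
  125a + 25b + 5c + d = -703
Solving the system yields a = -5, b = -3, c = -1, d = 2.
So g(u) = -5u^3 - 3u^2 - u + 2.
The leading coefficient is -5.

-5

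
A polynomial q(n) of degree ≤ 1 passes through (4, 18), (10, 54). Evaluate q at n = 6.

30

Using the Lagrange interpolation formula with nodes 4, 10:
  L_0(n) = (n - 10) / -6
  L_1(n) = (n - 4) / 6
Then q(n) = 18·L_0(n) + 54·L_1(n).
Expanding and collecting terms gives q(n) = 6n - 6.
Evaluating at n = 6: q(6) = 30.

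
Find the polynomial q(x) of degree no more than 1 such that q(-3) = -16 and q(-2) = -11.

Using the Lagrange interpolation formula with nodes -3, -2:
  L_0(x) = (x + 2) / -1
  L_1(x) = (x + 3) / 1
Then q(x) = -16·L_0(x) - 11·L_1(x).
Expanding and collecting terms gives q(x) = 5x - 1.
Check: q(-2) = -11. ✓

q(x) = 5x - 1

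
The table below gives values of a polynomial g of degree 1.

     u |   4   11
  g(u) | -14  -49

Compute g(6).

Using the Lagrange interpolation formula with nodes 4, 11:
  L_0(u) = (u - 11) / -7
  L_1(u) = (u - 4) / 7
Then g(u) = -14·L_0(u) - 49·L_1(u).
Expanding and collecting terms gives g(u) = -5u + 6.
Evaluating at u = 6: g(6) = -24.

-24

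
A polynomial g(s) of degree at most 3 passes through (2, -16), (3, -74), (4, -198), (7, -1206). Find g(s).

g(s) = -4s^3 + 3s^2 + 3s - 2

Using the Lagrange interpolation formula with nodes 2, 3, 4, 7:
  L_0(s) = (s - 3)(s - 4)(s - 7) / -10
  L_1(s) = (s - 2)(s - 4)(s - 7) / 4
  L_2(s) = (s - 2)(s - 3)(s - 7) / -6
  L_3(s) = (s - 2)(s - 3)(s - 4) / 60
Then g(s) = -16·L_0(s) - 74·L_1(s) - 198·L_2(s) - 1206·L_3(s).
Expanding and collecting terms gives g(s) = -4s³ + 3s² + 3s - 2.
Check: g(2) = -16. ✓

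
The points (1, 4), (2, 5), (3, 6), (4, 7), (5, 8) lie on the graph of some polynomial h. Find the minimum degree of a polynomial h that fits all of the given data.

Forward differences of the values at u = 1, 2, 3, 4, 5:
  h  : 4  5  6  7  8
  Δ  : 1  1  1  1
  Δ^2: 0  0  0
  Δ^3: 0  0
  Δ^4: 0
The first differences are constant (1) and nonzero, while all higher differences vanish, so the minimal degree is 1.

1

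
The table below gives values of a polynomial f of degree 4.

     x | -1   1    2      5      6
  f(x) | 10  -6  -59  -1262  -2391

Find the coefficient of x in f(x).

Write f(x) = ax^4 + bx^3 + cx^2 + dx + e. Substituting each data point gives a linear system:
  a - b + c - d + e = 10
  a + b + c + d + e = -6
  16a + 8b + 4c + 2d + e = -59
  625a + 125b + 25c + 5d + e = -1262
  1296a + 216b + 36c + 6d + e = -2391
Solving the system yields a = -1, b = -5, c = 0, d = -3, e = 3.
So f(x) = -x⁴ - 5x³ - 3x + 3.
The coefficient of x is -3.

-3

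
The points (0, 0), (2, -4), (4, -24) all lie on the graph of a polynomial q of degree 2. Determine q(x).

Using the Lagrange interpolation formula with nodes 0, 2, 4:
  L_0(x) = (x - 2)(x - 4) / 8
  L_1(x) = x(x - 4) / -4
  L_2(x) = x(x - 2) / 8
Then q(x) = 0·L_0(x) - 4·L_1(x) - 24·L_2(x).
Expanding and collecting terms gives q(x) = -2x² + 2x.
Check: q(0) = 0. ✓

q(x) = -2x^2 + 2x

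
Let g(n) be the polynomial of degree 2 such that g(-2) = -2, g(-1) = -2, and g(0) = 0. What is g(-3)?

Using the Lagrange interpolation formula with nodes -2, -1, 0:
  L_0(n) = (n + 1)n / 2
  L_1(n) = (n + 2)n / -1
  L_2(n) = (n + 2)(n + 1) / 2
Then g(n) = -2·L_0(n) - 2·L_1(n) + 0·L_2(n).
Expanding and collecting terms gives g(n) = n² + 3n.
Evaluating at n = -3: g(-3) = 0.

0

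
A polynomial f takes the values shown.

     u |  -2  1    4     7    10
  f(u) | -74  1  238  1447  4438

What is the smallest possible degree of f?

3

Forward differences of the values at u = -2, 1, 4, 7, 10:
  f  : -74  1  238  1447  4438
  Δ  : 75  237  1209  2991
  Δ^2: 162  972  1782
  Δ^3: 810  810
  Δ^4: 0
The third differences are constant (810) and nonzero, while all higher differences vanish, so the minimal degree is 3.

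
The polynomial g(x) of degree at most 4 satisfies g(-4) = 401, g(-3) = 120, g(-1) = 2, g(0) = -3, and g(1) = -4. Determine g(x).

Write g(x) = ax^4 + bx^3 + cx^2 + dx + e. Substituting each data point gives a linear system:
  256a - 64b + 16c - 4d + e = 401
  81a - 27b + 9c - 3d + e = 120
  a - b + c - d + e = 2
  e = -3
  a + b + c + d + e = -4
Solving the system yields a = 2, b = 2, c = 0, d = -5, e = -3.
So g(x) = 2x^4 + 2x^3 - 5x - 3.
Check: g(0) = -3. ✓

g(x) = 2x^4 + 2x^3 - 5x - 3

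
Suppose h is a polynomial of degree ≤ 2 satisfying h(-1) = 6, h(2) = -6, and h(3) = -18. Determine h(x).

Write h(x) = ax^2 + bx + c. Substituting each data point gives a linear system:
  a - b + c = 6
  4a + 2b + c = -6
  9a + 3b + c = -18
Solving the system yields a = -2, b = -2, c = 6.
So h(x) = -2x^2 - 2x + 6.
Check: h(3) = -18. ✓

h(x) = -2x^2 - 2x + 6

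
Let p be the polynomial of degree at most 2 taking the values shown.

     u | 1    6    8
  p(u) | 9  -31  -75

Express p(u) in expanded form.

p(u) = -2u^2 + 6u + 5

Write p(u) = au^2 + bu + c. Substituting each data point gives a linear system:
  a + b + c = 9
  36a + 6b + c = -31
  64a + 8b + c = -75
Solving the system yields a = -2, b = 6, c = 5.
So p(u) = -2u^2 + 6u + 5.
Check: p(1) = 9. ✓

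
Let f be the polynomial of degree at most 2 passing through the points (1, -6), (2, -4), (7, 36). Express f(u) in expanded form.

f(u) = u^2 - u - 6

Using the Lagrange interpolation formula with nodes 1, 2, 7:
  L_0(u) = (u - 2)(u - 7) / 6
  L_1(u) = (u - 1)(u - 7) / -5
  L_2(u) = (u - 1)(u - 2) / 30
Then f(u) = -6·L_0(u) - 4·L_1(u) + 36·L_2(u).
Expanding and collecting terms gives f(u) = u² - u - 6.
Check: f(1) = -6. ✓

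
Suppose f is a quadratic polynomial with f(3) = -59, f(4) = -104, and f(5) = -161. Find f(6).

-230

Write f(n) = an^2 + bn + c. Substituting each data point gives a linear system:
  9a + 3b + c = -59
  16a + 4b + c = -104
  25a + 5b + c = -161
Solving the system yields a = -6, b = -3, c = 4.
So f(n) = -6n^2 - 3n + 4.
Then f(6) = -230.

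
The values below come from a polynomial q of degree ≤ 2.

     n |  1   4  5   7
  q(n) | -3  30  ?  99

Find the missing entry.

49

The 3 known points determine the degree-2 polynomial uniquely.
Write q(n) = an^2 + bn + c. Substituting each data point gives a linear system:
  a + b + c = -3
  16a + 4b + c = 30
  49a + 7b + c = 99
Solving the system yields a = 2, b = 1, c = -6.
So q(n) = 2n² + n - 6.
Then q(5) = 49.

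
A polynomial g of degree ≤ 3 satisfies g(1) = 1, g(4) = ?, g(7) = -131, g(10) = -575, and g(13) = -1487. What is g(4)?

7

The 4 known points determine the degree-3 polynomial uniquely.
Write g(x) = ax^3 + bx^2 + cx + d. Substituting each data point gives a linear system:
  a + b + c + d = 1
  343a + 49b + 7c + d = -131
  1000a + 100b + 10c + d = -575
  2197a + 169b + 13c + d = -1487
Solving the system yields a = -1, b = 4, c = 3, d = -5.
So g(x) = -x^3 + 4x^2 + 3x - 5.
Then g(4) = 7.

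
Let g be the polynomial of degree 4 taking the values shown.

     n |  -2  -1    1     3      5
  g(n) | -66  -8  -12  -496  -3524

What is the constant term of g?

Write g(n) = an^4 + bn^3 + cn^2 + dn + e. Substituting each data point gives a linear system:
  16a - 8b + 4c - 2d + e = -66
  a - b + c - d + e = -8
  a + b + c + d + e = -12
  81a + 27b + 9c + 3d + e = -496
  625a + 125b + 25c + 5d + e = -3524
Solving the system yields a = -5, b = -3, c = -1, d = 1, e = -4.
So g(n) = -5n^4 - 3n^3 - n^2 + n - 4.
The constant term is -4.

-4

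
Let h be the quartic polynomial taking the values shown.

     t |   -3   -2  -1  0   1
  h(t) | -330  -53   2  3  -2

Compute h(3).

-438

Write h(t) = at^4 + bt^3 + ct^2 + dt + e. Substituting each data point gives a linear system:
  81a - 27b + 9c - 3d + e = -330
  16a - 8b + 4c - 2d + e = -53
  a - b + c - d + e = 2
  e = 3
  a + b + c + d + e = -2
Solving the system yields a = -5, b = -2, c = 2, d = 0, e = 3.
So h(t) = -5t^4 - 2t^3 + 2t^2 + 3.
Then h(3) = -438.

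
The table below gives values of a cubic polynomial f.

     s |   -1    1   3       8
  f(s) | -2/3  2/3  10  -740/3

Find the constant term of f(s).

Write f(s) = as^3 + bs^2 + cs + d. Substituting each data point gives a linear system:
  -a + b - c + d = -2/3
  a + b + c + d = 2/3
  27a + 9b + 3c + d = 10
  512a + 64b + 8c + d = -740/3
Solving the system yields a = -1, b = 4, c = 5/3, d = -4.
So f(s) = -s^3 + 4s^2 + (5/3)s - 4.
The constant term is -4.

-4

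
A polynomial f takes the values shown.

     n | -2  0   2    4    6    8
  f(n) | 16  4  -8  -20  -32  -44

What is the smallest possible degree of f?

1

Forward differences of the values at n = -2, 0, 2, 4, 6, 8:
  f  : 16  4  -8  -20  -32  -44
  Δ  : -12  -12  -12  -12  -12
  Δ^2: 0  0  0  0
  Δ^3: 0  0  0
  Δ^4: 0  0
  Δ^5: 0
The first differences are constant (-12) and nonzero, while all higher differences vanish, so the minimal degree is 1.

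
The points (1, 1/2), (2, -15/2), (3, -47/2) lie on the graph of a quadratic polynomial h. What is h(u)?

Using the Lagrange interpolation formula with nodes 1, 2, 3:
  L_0(u) = (u - 2)(u - 3) / 2
  L_1(u) = (u - 1)(u - 3) / -1
  L_2(u) = (u - 1)(u - 2) / 2
Then h(u) = 1/2·L_0(u) - 15/2·L_1(u) - 47/2·L_2(u).
Expanding and collecting terms gives h(u) = -4u^2 + 4u + 1/2.
Check: h(3) = -47/2. ✓

h(u) = -4u^2 + 4u + 1/2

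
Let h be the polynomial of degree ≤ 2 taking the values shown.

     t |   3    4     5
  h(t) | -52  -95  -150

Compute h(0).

5

Forward differences of the values at t = 3, 4, 5:
  h  : -52  -95  -150
  Δ  : -43  -55
  Δ^2: -12
The second differences are constant, confirming degree 2.
Interpolating (Newton forward form) and evaluating at t = 0 gives h(0) = 5.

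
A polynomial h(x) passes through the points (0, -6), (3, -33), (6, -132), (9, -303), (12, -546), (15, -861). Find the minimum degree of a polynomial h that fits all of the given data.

Forward differences of the values at x = 0, 3, 6, 9, 12, 15:
  h  : -6  -33  -132  -303  -546  -861
  Δ  : -27  -99  -171  -243  -315
  Δ^2: -72  -72  -72  -72
  Δ^3: 0  0  0
  Δ^4: 0  0
  Δ^5: 0
The second differences are constant (-72) and nonzero, while all higher differences vanish, so the minimal degree is 2.

2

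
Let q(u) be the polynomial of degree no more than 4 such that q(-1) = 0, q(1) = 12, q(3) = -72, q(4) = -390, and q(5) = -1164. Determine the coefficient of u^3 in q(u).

Write q(u) = au^4 + bu^3 + cu^2 + du + e. Substituting each data point gives a linear system:
  a - b + c - d + e = 0
  a + b + c + d + e = 12
  81a + 27b + 9c + 3d + e = -72
  256a + 64b + 16c + 4d + e = -390
  625a + 125b + 25c + 5d + e = -1164
Solving the system yields a = -3, b = 5, c = 3, d = 1, e = 6.
So q(u) = -3u^4 + 5u^3 + 3u^2 + u + 6.
The coefficient of u^3 is 5.

5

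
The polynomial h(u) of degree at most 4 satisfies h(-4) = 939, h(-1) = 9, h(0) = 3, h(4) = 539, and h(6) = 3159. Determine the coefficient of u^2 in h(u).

Write h(u) = au^4 + bu^3 + cu^2 + du + e. Substituting each data point gives a linear system:
  256a - 64b + 16c - 4d + e = 939
  a - b + c - d + e = 9
  e = 3
  256a + 64b + 16c + 4d + e = 539
  1296a + 216b + 36c + 6d + e = 3159
Solving the system yields a = 3, b = -3, c = -2, d = -2, e = 3.
So h(u) = 3u^4 - 3u^3 - 2u^2 - 2u + 3.
The coefficient of u^2 is -2.

-2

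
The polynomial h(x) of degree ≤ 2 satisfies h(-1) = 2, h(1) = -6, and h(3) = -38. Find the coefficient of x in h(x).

-4

Write h(x) = ax^2 + bx + c. Substituting each data point gives a linear system:
  a - b + c = 2
  a + b + c = -6
  9a + 3b + c = -38
Solving the system yields a = -3, b = -4, c = 1.
So h(x) = -3x^2 - 4x + 1.
The coefficient of x is -4.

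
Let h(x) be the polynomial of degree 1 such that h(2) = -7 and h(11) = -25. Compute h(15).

Write h(x) = ax + b. Substituting each data point gives a linear system:
  2a + b = -7
  11a + b = -25
Solving the system yields a = -2, b = -3.
So h(x) = -2x - 3.
Then h(15) = -33.

-33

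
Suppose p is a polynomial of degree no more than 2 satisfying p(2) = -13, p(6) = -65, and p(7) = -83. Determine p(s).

Write p(s) = as^2 + bs + c. Substituting each data point gives a linear system:
  4a + 2b + c = -13
  36a + 6b + c = -65
  49a + 7b + c = -83
Solving the system yields a = -1, b = -5, c = 1.
So p(s) = -s^2 - 5s + 1.
Check: p(2) = -13. ✓

p(s) = -s^2 - 5s + 1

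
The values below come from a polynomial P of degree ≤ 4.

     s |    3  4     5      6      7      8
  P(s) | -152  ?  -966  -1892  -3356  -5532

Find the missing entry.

On equispaced nodes a degree-4 polynomial has vanishing fifth forward difference, so
  - P(3) + 5·P(4) - 10·P(5) + 10·P(6) - 5·P(7) + P(8) = 0.
Substituting the known values and solving for P(4):
  5·P(4) = -2140
  P(4) = -428.

-428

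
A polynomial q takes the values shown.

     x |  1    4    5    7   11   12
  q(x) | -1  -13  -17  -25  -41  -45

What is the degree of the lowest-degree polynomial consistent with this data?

Divided differences on the nodes 1, 4, 5, 7, 11, 12:
  order 0: -1  -13  -17  -25  -41  -45
  order 1: -4  -4  -4  -4  -4
  order 2: 0  0  0  0
  order 3: 0  0  0
  order 4: 0  0
  order 5: 0
The order-1 divided differences are all -4 (nonzero) and every higher order vanishes, so the data lies on a polynomial of degree exactly 1.

1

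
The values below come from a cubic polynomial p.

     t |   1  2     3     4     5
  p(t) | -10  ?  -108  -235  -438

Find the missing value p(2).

-39

The 4 known points determine the degree-3 polynomial uniquely.
Write p(t) = at^3 + bt^2 + ct + d. Substituting each data point gives a linear system:
  a + b + c + d = -10
  27a + 9b + 3c + d = -108
  64a + 16b + 4c + d = -235
  125a + 25b + 5c + d = -438
Solving the system yields a = -3, b = -2, c = -2, d = -3.
So p(t) = -3t³ - 2t² - 2t - 3.
Then p(2) = -39.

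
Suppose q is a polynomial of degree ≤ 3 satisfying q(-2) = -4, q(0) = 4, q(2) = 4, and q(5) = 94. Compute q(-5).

Write q(t) = at^3 + bt^2 + ct + d. Substituting each data point gives a linear system:
  -8a + 4b - 2c + d = -4
  d = 4
  8a + 4b + 2c + d = 4
  125a + 25b + 5c + d = 94
Solving the system yields a = 1, b = -1, c = -2, d = 4.
So q(t) = t³ - t² - 2t + 4.
Then q(-5) = -136.

-136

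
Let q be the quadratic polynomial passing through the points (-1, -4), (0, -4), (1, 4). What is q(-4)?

44

Write q(u) = au^2 + bu + c. Substituting each data point gives a linear system:
  a - b + c = -4
  c = -4
  a + b + c = 4
Solving the system yields a = 4, b = 4, c = -4.
So q(u) = 4u² + 4u - 4.
Then q(-4) = 44.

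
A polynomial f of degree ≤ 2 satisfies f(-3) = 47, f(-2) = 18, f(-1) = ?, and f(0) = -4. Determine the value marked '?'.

1

On equispaced nodes a degree-2 polynomial has vanishing third forward difference, so
  - f(-3) + 3·f(-2) - 3·f(-1) + f(0) = 0.
Substituting the known values and solving for f(-1):
  -3·f(-1) = -3
  f(-1) = 1.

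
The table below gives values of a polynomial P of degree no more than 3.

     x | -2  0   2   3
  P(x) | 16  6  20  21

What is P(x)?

P(x) = -x^3 + 3x^2 + 5x + 6

Write P(x) = ax^3 + bx^2 + cx + d. Substituting each data point gives a linear system:
  -8a + 4b - 2c + d = 16
  d = 6
  8a + 4b + 2c + d = 20
  27a + 9b + 3c + d = 21
Solving the system yields a = -1, b = 3, c = 5, d = 6.
So P(x) = -x^3 + 3x^2 + 5x + 6.
Check: P(0) = 6. ✓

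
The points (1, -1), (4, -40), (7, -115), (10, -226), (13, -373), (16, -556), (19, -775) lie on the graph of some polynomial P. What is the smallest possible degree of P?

Forward differences of the values at n = 1, 4, 7, 10, 13, 16, 19:
  P  : -1  -40  -115  -226  -373  -556  -775
  Δ  : -39  -75  -111  -147  -183  -219
  Δ^2: -36  -36  -36  -36  -36
  Δ^3: 0  0  0  0
  Δ^4: 0  0  0
  Δ^5: 0  0
  Δ^6: 0
The second differences are constant (-36) and nonzero, while all higher differences vanish, so the minimal degree is 2.

2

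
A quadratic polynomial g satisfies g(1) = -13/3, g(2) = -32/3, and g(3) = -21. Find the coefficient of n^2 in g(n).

Write g(n) = an^2 + bn + c. Substituting each data point gives a linear system:
  a + b + c = -13/3
  4a + 2b + c = -32/3
  9a + 3b + c = -21
Solving the system yields a = -2, b = -1/3, c = -2.
So g(n) = -2n^2 - (1/3)n - 2.
The leading coefficient is -2.

-2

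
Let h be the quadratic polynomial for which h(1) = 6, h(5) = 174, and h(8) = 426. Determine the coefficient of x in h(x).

6

Write h(x) = ax^2 + bx + c. Substituting each data point gives a linear system:
  a + b + c = 6
  25a + 5b + c = 174
  64a + 8b + c = 426
Solving the system yields a = 6, b = 6, c = -6.
So h(x) = 6x^2 + 6x - 6.
The coefficient of x is 6.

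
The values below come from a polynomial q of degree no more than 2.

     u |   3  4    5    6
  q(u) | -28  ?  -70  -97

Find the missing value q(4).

On equispaced nodes a degree-2 polynomial has vanishing third forward difference, so
  - q(3) + 3·q(4) - 3·q(5) + q(6) = 0.
Substituting the known values and solving for q(4):
  3·q(4) = -141
  q(4) = -47.

-47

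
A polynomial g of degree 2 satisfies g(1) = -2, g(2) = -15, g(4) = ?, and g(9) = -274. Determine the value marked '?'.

The 3 known points determine the degree-2 polynomial uniquely.
Write g(x) = ax^2 + bx + c. Substituting each data point gives a linear system:
  a + b + c = -2
  4a + 2b + c = -15
  81a + 9b + c = -274
Solving the system yields a = -3, b = -4, c = 5.
So g(x) = -3x^2 - 4x + 5.
Then g(4) = -59.

-59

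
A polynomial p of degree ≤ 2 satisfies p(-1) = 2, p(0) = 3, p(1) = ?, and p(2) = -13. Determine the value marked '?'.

-2

The 3 known points determine the degree-2 polynomial uniquely.
Write p(t) = at^2 + bt + c. Substituting each data point gives a linear system:
  a - b + c = 2
  c = 3
  4a + 2b + c = -13
Solving the system yields a = -3, b = -2, c = 3.
So p(t) = -3t^2 - 2t + 3.
Then p(1) = -2.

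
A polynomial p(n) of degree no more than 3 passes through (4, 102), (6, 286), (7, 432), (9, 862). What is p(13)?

2442

Write p(n) = an^3 + bn^2 + cn + d. Substituting each data point gives a linear system:
  64a + 16b + 4c + d = 102
  216a + 36b + 6c + d = 286
  343a + 49b + 7c + d = 432
  729a + 81b + 9c + d = 862
Solving the system yields a = 1, b = 1, c = 6, d = -2.
So p(n) = n³ + n² + 6n - 2.
Then p(13) = 2442.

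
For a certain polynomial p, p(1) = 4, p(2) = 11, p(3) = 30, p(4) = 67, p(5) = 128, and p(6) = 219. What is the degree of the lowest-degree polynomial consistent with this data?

3

Forward differences of the values at u = 1, 2, 3, 4, 5, 6:
  p  : 4  11  30  67  128  219
  Δ  : 7  19  37  61  91
  Δ^2: 12  18  24  30
  Δ^3: 6  6  6
  Δ^4: 0  0
  Δ^5: 0
The third differences are constant (6) and nonzero, while all higher differences vanish, so the minimal degree is 3.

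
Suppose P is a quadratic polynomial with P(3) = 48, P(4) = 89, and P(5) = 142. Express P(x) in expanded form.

P(x) = 6x^2 - x - 3

Using the Lagrange interpolation formula with nodes 3, 4, 5:
  L_0(x) = (x - 4)(x - 5) / 2
  L_1(x) = (x - 3)(x - 5) / -1
  L_2(x) = (x - 3)(x - 4) / 2
Then P(x) = 48·L_0(x) + 89·L_1(x) + 142·L_2(x).
Expanding and collecting terms gives P(x) = 6x² - x - 3.
Check: P(4) = 89. ✓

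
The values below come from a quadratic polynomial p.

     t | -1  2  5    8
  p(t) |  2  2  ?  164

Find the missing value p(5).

56

On equispaced nodes a degree-2 polynomial has vanishing third forward difference, so
  - p(-1) + 3·p(2) - 3·p(5) + p(8) = 0.
Substituting the known values and solving for p(5):
  -3·p(5) = -168
  p(5) = 56.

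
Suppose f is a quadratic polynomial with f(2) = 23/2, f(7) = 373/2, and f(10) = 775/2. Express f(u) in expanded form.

f(u) = 4u^2 - u - 5/2

Using the Lagrange interpolation formula with nodes 2, 7, 10:
  L_0(u) = (u - 7)(u - 10) / 40
  L_1(u) = (u - 2)(u - 10) / -15
  L_2(u) = (u - 2)(u - 7) / 24
Then f(u) = 23/2·L_0(u) + 373/2·L_1(u) + 775/2·L_2(u).
Expanding and collecting terms gives f(u) = 4u² - u - 5/2.
Check: f(7) = 373/2. ✓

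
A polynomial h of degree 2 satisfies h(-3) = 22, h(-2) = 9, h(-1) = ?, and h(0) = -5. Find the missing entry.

The 3 known points determine the degree-2 polynomial uniquely.
Write h(s) = as^2 + bs + c. Substituting each data point gives a linear system:
  9a - 3b + c = 22
  4a - 2b + c = 9
  c = -5
Solving the system yields a = 2, b = -3, c = -5.
So h(s) = 2s^2 - 3s - 5.
Then h(-1) = 0.

0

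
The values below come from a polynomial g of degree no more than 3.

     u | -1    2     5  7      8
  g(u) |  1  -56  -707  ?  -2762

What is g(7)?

-1871

The 4 known points determine the degree-3 polynomial uniquely.
Write g(u) = au^3 + bu^2 + cu + d. Substituting each data point gives a linear system:
  -a + b - c + d = 1
  8a + 4b + 2c + d = -56
  125a + 25b + 5c + d = -707
  512a + 64b + 8c + d = -2762
Solving the system yields a = -5, b = -3, c = -1, d = -2.
So g(u) = -5u^3 - 3u^2 - u - 2.
Then g(7) = -1871.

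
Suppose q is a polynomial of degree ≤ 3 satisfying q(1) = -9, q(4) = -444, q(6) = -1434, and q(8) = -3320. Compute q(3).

-195

Using the Lagrange interpolation formula with nodes 1, 4, 6, 8:
  L_0(n) = (n - 4)(n - 6)(n - 8) / -105
  L_1(n) = (n - 1)(n - 6)(n - 8) / 24
  L_2(n) = (n - 1)(n - 4)(n - 8) / -20
  L_3(n) = (n - 1)(n - 4)(n - 6) / 56
Then q(n) = -9·L_0(n) - 444·L_1(n) - 1434·L_2(n) - 3320·L_3(n).
Expanding and collecting terms gives q(n) = -6n^3 - 4n^2 + n.
Evaluating at n = 3: q(3) = -195.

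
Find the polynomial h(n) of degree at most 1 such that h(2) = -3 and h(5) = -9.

Using the Lagrange interpolation formula with nodes 2, 5:
  L_0(n) = (n - 5) / -3
  L_1(n) = (n - 2) / 3
Then h(n) = -3·L_0(n) - 9·L_1(n).
Expanding and collecting terms gives h(n) = -2n + 1.
Check: h(5) = -9. ✓

h(n) = -2n + 1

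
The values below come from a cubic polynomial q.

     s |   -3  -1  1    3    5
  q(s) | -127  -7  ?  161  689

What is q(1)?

9

The 4 known points determine the degree-3 polynomial uniquely.
Write q(s) = as^3 + bs^2 + cs + d. Substituting each data point gives a linear system:
  -27a + 9b - 3c + d = -127
  -a + b - c + d = -7
  27a + 9b + 3c + d = 161
  125a + 25b + 5c + d = 689
Solving the system yields a = 5, b = 2, c = 3, d = -1.
So q(s) = 5s³ + 2s² + 3s - 1.
Then q(1) = 9.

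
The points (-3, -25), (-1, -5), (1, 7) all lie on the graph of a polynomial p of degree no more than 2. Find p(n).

Using the Lagrange interpolation formula with nodes -3, -1, 1:
  L_0(n) = (n + 1)(n - 1) / 8
  L_1(n) = (n + 3)(n - 1) / -4
  L_2(n) = (n + 3)(n + 1) / 8
Then p(n) = -25·L_0(n) - 5·L_1(n) + 7·L_2(n).
Expanding and collecting terms gives p(n) = -n² + 6n + 2.
Check: p(-3) = -25. ✓

p(n) = -n^2 + 6n + 2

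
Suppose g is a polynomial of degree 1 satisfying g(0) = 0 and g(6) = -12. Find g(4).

-8

Write g(s) = as + b. Substituting each data point gives a linear system:
  b = 0
  6a + b = -12
Solving the system yields a = -2, b = 0.
So g(s) = -2s.
Then g(4) = -8.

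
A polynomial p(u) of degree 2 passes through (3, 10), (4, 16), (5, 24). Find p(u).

Write p(u) = au^2 + bu + c. Substituting each data point gives a linear system:
  9a + 3b + c = 10
  16a + 4b + c = 16
  25a + 5b + c = 24
Solving the system yields a = 1, b = -1, c = 4.
So p(u) = u² - u + 4.
Check: p(3) = 10. ✓

p(u) = u^2 - u + 4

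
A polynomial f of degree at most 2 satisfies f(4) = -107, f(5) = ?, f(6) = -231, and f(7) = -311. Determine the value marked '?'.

-163

The 3 known points determine the degree-2 polynomial uniquely.
Write f(s) = as^2 + bs + c. Substituting each data point gives a linear system:
  16a + 4b + c = -107
  36a + 6b + c = -231
  49a + 7b + c = -311
Solving the system yields a = -6, b = -2, c = -3.
So f(s) = -6s^2 - 2s - 3.
Then f(5) = -163.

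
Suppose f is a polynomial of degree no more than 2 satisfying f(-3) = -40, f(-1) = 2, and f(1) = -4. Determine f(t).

f(t) = -6t^2 - 3t + 5

Using the Lagrange interpolation formula with nodes -3, -1, 1:
  L_0(t) = (t + 1)(t - 1) / 8
  L_1(t) = (t + 3)(t - 1) / -4
  L_2(t) = (t + 3)(t + 1) / 8
Then f(t) = -40·L_0(t) + 2·L_1(t) - 4·L_2(t).
Expanding and collecting terms gives f(t) = -6t^2 - 3t + 5.
Check: f(-1) = 2. ✓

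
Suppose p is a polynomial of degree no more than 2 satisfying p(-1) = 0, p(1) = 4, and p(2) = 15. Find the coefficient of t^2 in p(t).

Write p(t) = at^2 + bt + c. Substituting each data point gives a linear system:
  a - b + c = 0
  a + b + c = 4
  4a + 2b + c = 15
Solving the system yields a = 3, b = 2, c = -1.
So p(t) = 3t² + 2t - 1.
The leading coefficient is 3.

3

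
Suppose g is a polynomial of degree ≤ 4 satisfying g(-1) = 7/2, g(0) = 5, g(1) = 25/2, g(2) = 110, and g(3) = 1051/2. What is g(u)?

Write g(u) = au^4 + bu^3 + cu^2 + du + e. Substituting each data point gives a linear system:
  a - b + c - d + e = 7/2
  e = 5
  a + b + c + d + e = 25/2
  16a + 8b + 4c + 2d + e = 110
  81a + 27b + 9c + 3d + e = 1051/2
Solving the system yields a = 6, b = 2, c = -3, d = 5/2, e = 5.
So g(u) = 6u^4 + 2u^3 - 3u^2 + (5/2)u + 5.
Check: g(-1) = 7/2. ✓

g(u) = 6u^4 + 2u^3 - 3u^2 + (5/2)u + 5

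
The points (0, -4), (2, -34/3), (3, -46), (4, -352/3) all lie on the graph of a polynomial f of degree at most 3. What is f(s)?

Write f(s) = as^3 + bs^2 + cs + d. Substituting each data point gives a linear system:
  d = -4
  8a + 4b + 2c + d = -34/3
  27a + 9b + 3c + d = -46
  64a + 16b + 4c + d = -352/3
Solving the system yields a = -2, b = -1/3, c = 5, d = -4.
So f(s) = -2s³ - (1/3)s² + 5s - 4.
Check: f(3) = -46. ✓

f(s) = -2s^3 - (1/3)s^2 + 5s - 4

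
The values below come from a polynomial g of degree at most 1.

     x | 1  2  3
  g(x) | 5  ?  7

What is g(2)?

6

The 2 known points determine the degree-1 polynomial uniquely.
Write g(x) = ax + b. Substituting each data point gives a linear system:
  a + b = 5
  3a + b = 7
Solving the system yields a = 1, b = 4.
So g(x) = x + 4.
Then g(2) = 6.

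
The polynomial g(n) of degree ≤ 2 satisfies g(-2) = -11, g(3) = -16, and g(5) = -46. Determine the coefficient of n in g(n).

1

Write g(n) = an^2 + bn + c. Substituting each data point gives a linear system:
  4a - 2b + c = -11
  9a + 3b + c = -16
  25a + 5b + c = -46
Solving the system yields a = -2, b = 1, c = -1.
So g(n) = -2n² + n - 1.
The coefficient of n is 1.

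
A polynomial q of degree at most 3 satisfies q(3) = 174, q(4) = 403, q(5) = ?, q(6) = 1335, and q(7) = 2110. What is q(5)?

778

On equispaced nodes a degree-3 polynomial has vanishing fourth forward difference, so
  q(3) - 4·q(4) + 6·q(5) - 4·q(6) + q(7) = 0.
Substituting the known values and solving for q(5):
  6·q(5) = 4668
  q(5) = 778.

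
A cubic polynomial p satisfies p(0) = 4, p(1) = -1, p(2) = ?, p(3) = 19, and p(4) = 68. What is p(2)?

The 4 known points determine the degree-3 polynomial uniquely.
Write p(x) = ax^3 + bx^2 + cx + d. Substituting each data point gives a linear system:
  d = 4
  a + b + c + d = -1
  27a + 9b + 3c + d = 19
  64a + 16b + 4c + d = 68
Solving the system yields a = 2, b = -3, c = -4, d = 4.
So p(x) = 2x^3 - 3x^2 - 4x + 4.
Then p(2) = 0.

0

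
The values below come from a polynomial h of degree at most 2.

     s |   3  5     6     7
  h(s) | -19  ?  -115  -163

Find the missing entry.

The 3 known points determine the degree-2 polynomial uniquely.
Write h(s) = as^2 + bs + c. Substituting each data point gives a linear system:
  9a + 3b + c = -19
  36a + 6b + c = -115
  49a + 7b + c = -163
Solving the system yields a = -4, b = 4, c = 5.
So h(s) = -4s² + 4s + 5.
Then h(5) = -75.

-75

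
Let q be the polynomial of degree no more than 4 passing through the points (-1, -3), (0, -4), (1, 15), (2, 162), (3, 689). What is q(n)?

Write q(n) = an^4 + bn^3 + cn^2 + dn + e. Substituting each data point gives a linear system:
  a - b + c - d + e = -3
  e = -4
  a + b + c + d + e = 15
  16a + 8b + 4c + 2d + e = 162
  81a + 27b + 9c + 3d + e = 689
Solving the system yields a = 6, b = 6, c = 4, d = 3, e = -4.
So q(n) = 6n^4 + 6n^3 + 4n^2 + 3n - 4.
Check: q(0) = -4. ✓

q(n) = 6n^4 + 6n^3 + 4n^2 + 3n - 4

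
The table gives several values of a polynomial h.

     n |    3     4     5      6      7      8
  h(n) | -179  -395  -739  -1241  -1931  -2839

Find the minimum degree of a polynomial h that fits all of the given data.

Forward differences of the values at n = 3, 4, 5, 6, 7, 8:
  h  : -179  -395  -739  -1241  -1931  -2839
  Δ  : -216  -344  -502  -690  -908
  Δ^2: -128  -158  -188  -218
  Δ^3: -30  -30  -30
  Δ^4: 0  0
  Δ^5: 0
The third differences are constant (-30) and nonzero, while all higher differences vanish, so the minimal degree is 3.

3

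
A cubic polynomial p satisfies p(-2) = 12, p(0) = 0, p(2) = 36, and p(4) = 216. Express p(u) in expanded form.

p(u) = 2u^3 + 6u^2 - 2u

Write p(u) = au^3 + bu^2 + cu + d. Substituting each data point gives a linear system:
  -8a + 4b - 2c + d = 12
  d = 0
  8a + 4b + 2c + d = 36
  64a + 16b + 4c + d = 216
Solving the system yields a = 2, b = 6, c = -2, d = 0.
So p(u) = 2u^3 + 6u^2 - 2u.
Check: p(-2) = 12. ✓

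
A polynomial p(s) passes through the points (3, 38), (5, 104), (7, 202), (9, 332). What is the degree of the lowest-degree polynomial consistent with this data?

2

Forward differences of the values at s = 3, 5, 7, 9:
  p  : 38  104  202  332
  Δ  : 66  98  130
  Δ^2: 32  32
  Δ^3: 0
The second differences are constant (32) and nonzero, while all higher differences vanish, so the minimal degree is 2.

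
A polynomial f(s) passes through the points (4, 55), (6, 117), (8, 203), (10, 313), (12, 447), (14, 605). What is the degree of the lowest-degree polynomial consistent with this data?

2

Forward differences of the values at s = 4, 6, 8, 10, 12, 14:
  f  : 55  117  203  313  447  605
  Δ  : 62  86  110  134  158
  Δ^2: 24  24  24  24
  Δ^3: 0  0  0
  Δ^4: 0  0
  Δ^5: 0
The second differences are constant (24) and nonzero, while all higher differences vanish, so the minimal degree is 2.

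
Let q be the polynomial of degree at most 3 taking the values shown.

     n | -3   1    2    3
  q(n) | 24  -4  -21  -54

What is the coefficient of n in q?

Write q(n) = an^3 + bn^2 + cn + d. Substituting each data point gives a linear system:
  -27a + 9b - 3c + d = 24
  a + b + c + d = -4
  8a + 4b + 2c + d = -21
  27a + 9b + 3c + d = -54
Solving the system yields a = -1, b = -2, c = -4, d = 3.
So q(n) = -n^3 - 2n^2 - 4n + 3.
The coefficient of n is -4.

-4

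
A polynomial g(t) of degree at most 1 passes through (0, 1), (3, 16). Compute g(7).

Write g(t) = at + b. Substituting each data point gives a linear system:
  b = 1
  3a + b = 16
Solving the system yields a = 5, b = 1.
So g(t) = 5t + 1.
Then g(7) = 36.

36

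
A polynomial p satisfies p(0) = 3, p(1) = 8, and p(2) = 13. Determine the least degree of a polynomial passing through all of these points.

1

Forward differences of the values at u = 0, 1, 2:
  p  : 3  8  13
  Δ  : 5  5
  Δ^2: 0
The first differences are constant (5) and nonzero, while all higher differences vanish, so the minimal degree is 1.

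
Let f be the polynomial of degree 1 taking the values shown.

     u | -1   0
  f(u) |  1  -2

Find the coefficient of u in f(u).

-3

Write f(u) = au + b. Substituting each data point gives a linear system:
  -a + b = 1
  b = -2
Solving the system yields a = -3, b = -2.
So f(u) = -3u - 2.
The leading coefficient is -3.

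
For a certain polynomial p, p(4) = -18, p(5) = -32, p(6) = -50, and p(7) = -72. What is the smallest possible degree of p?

2

Forward differences of the values at n = 4, 5, 6, 7:
  p  : -18  -32  -50  -72
  Δ  : -14  -18  -22
  Δ^2: -4  -4
  Δ^3: 0
The second differences are constant (-4) and nonzero, while all higher differences vanish, so the minimal degree is 2.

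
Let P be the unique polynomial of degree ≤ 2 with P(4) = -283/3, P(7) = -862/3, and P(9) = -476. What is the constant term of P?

-5

Write P(u) = au^2 + bu + c. Substituting each data point gives a linear system:
  16a + 4b + c = -283/3
  49a + 7b + c = -862/3
  81a + 9b + c = -476
Solving the system yields a = -6, b = 5/3, c = -5.
So P(u) = -6u^2 + (5/3)u - 5.
The constant term is -5.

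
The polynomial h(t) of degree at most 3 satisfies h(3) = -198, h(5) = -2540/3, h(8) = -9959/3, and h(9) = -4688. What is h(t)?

Write h(t) = at^3 + bt^2 + ct + d. Substituting each data point gives a linear system:
  27a + 9b + 3c + d = -198
  125a + 25b + 5c + d = -2540/3
  512a + 64b + 8c + d = -9959/3
  729a + 81b + 9c + d = -4688
Solving the system yields a = -6, b = -4, c = 5/3, d = -5.
So h(t) = -6t³ - 4t² + (5/3)t - 5.
Check: h(5) = -2540/3. ✓

h(t) = -6t^3 - 4t^2 + (5/3)t - 5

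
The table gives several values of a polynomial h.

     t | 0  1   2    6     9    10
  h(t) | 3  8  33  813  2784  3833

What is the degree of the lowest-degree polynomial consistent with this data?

Divided differences on the nodes 0, 1, 2, 6, 9, 10:
  order 0: 3  8  33  813  2784  3833
  order 1: 5  25  195  657  1049
  order 2: 10  34  66  98
  order 3: 4  4  4
  order 4: 0  0
  order 5: 0
The order-3 divided differences are all 4 (nonzero) and every higher order vanishes, so the data lies on a polynomial of degree exactly 3.

3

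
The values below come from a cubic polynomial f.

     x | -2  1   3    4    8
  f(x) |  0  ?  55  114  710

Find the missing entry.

3

The 4 known points determine the degree-3 polynomial uniquely.
Write f(x) = ax^3 + bx^2 + cx + d. Substituting each data point gives a linear system:
  -8a + 4b - 2c + d = 0
  27a + 9b + 3c + d = 55
  64a + 16b + 4c + d = 114
  512a + 64b + 8c + d = 710
Solving the system yields a = 1, b = 3, c = 1, d = -2.
So f(x) = x^3 + 3x^2 + x - 2.
Then f(1) = 3.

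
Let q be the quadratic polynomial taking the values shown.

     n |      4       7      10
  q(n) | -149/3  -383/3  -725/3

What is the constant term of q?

Write q(n) = an^2 + bn + c. Substituting each data point gives a linear system:
  16a + 4b + c = -149/3
  49a + 7b + c = -383/3
  100a + 10b + c = -725/3
Solving the system yields a = -2, b = -4, c = -5/3.
So q(n) = -2n^2 - 4n - 5/3.
The constant term is -5/3.

-5/3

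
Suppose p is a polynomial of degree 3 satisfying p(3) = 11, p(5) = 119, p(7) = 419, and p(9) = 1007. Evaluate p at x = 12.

Using the Lagrange interpolation formula with nodes 3, 5, 7, 9:
  L_0(x) = (x - 5)(x - 7)(x - 9) / -48
  L_1(x) = (x - 3)(x - 7)(x - 9) / 16
  L_2(x) = (x - 3)(x - 5)(x - 9) / -16
  L_3(x) = (x - 3)(x - 5)(x - 7) / 48
Then p(x) = 11·L_0(x) + 119·L_1(x) + 419·L_2(x) + 1007·L_3(x).
Expanding and collecting terms gives p(x) = 2x³ - 6x² + 4x - 1.
Evaluating at x = 12: p(12) = 2639.

2639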